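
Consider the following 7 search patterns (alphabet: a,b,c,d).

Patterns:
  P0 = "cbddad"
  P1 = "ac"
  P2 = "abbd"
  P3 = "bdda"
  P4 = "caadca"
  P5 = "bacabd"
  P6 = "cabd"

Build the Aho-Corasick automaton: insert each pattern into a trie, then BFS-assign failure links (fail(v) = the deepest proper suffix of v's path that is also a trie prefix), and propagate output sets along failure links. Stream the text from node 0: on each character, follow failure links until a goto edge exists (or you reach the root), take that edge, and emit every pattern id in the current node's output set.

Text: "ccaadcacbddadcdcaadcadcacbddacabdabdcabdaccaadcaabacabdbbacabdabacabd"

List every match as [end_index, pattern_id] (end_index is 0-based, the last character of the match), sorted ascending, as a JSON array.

Build automaton:
Trie (insert patterns):
  n0 'ε': a→7 b→12 c→1
  n1 'c': a→16 b→2
  n2 'cb': d→3
  n3 'cbd': d→4
  n4 'cbdd': a→5
  n5 'cbdda': d→6
  n6 'cbddad': ·  [P0 ends]
  n7 'a': b→9 c→8
  n8 'ac': ·  [P1 ends]
  n9 'ab': b→10
  n10 'abb': d→11
  n11 'abbd': ·  [P2 ends]
  n12 'b': a→21 d→13
  n13 'bd': d→14
  n14 'bdd': a→15
  n15 'bdda': ·  [P3 ends]
  n16 'ca': a→17 b→26
  n17 'caa': d→18
  n18 'caad': c→19
  n19 'caadc': a→20
  n20 'caadca': ·  [P4 ends]
  n21 'ba': c→22
  n22 'bac': a→23
  n23 'baca': b→24
  n24 'bacab': d→25
  n25 'bacabd': ·  [P5 ends]
  n26 'cab': d→27
  n27 'cabd': ·  [P6 ends]

Failure links (BFS by depth):
  n1('c'): parent n0 fail=0; on 'c' 0 → fail=0;  out ∅∪∅=∅
  n7('a'): parent n0 fail=0; on 'a' 0 → fail=0;  out ∅∪∅=∅
  n12('b'): parent n0 fail=0; on 'b' 0 → fail=0;  out ∅∪∅=∅
  n2('cb'): parent n1 fail=0; on 'b' 0 → fail=12;  out ∅∪∅=∅
  n8('ac'): parent n7 fail=0; on 'c' 0 → fail=1;  out {1}∪∅={1}
  n9('ab'): parent n7 fail=0; on 'b' 0 → fail=12;  out ∅∪∅=∅
  n13('bd'): parent n12 fail=0; on 'd' 0 → fail=0;  out ∅∪∅=∅
  n16('ca'): parent n1 fail=0; on 'a' 0 → fail=7;  out ∅∪∅=∅
  n21('ba'): parent n12 fail=0; on 'a' 0 → fail=7;  out ∅∪∅=∅
  n3('cbd'): parent n2 fail=12; on 'd' 12 → fail=13;  out ∅∪∅=∅
  n10('abb'): parent n9 fail=12; on 'b' 12→0 → fail=12;  out ∅∪∅=∅
  n14('bdd'): parent n13 fail=0; on 'd' 0 → fail=0;  out ∅∪∅=∅
  n17('caa'): parent n16 fail=7; on 'a' 7→0 → fail=7;  out ∅∪∅=∅
  n22('bac'): parent n21 fail=7; on 'c' 7 → fail=8;  out ∅∪{1}={1}
  n26('cab'): parent n16 fail=7; on 'b' 7 → fail=9;  out ∅∪∅=∅
  n4('cbdd'): parent n3 fail=13; on 'd' 13 → fail=14;  out ∅∪∅=∅
  n11('abbd'): parent n10 fail=12; on 'd' 12 → fail=13;  out {2}∪∅={2}
  n15('bdda'): parent n14 fail=0; on 'a' 0 → fail=7;  out {3}∪∅={3}
  n18('caad'): parent n17 fail=7; on 'd' 7→0 → fail=0;  out ∅∪∅=∅
  n23('baca'): parent n22 fail=8; on 'a' 8→1 → fail=16;  out ∅∪∅=∅
  n27('cabd'): parent n26 fail=9; on 'd' 9→12 → fail=13;  out {6}∪∅={6}
  n5('cbdda'): parent n4 fail=14; on 'a' 14 → fail=15;  out ∅∪{3}={3}
  n19('caadc'): parent n18 fail=0; on 'c' 0 → fail=1;  out ∅∪∅=∅
  n24('bacab'): parent n23 fail=16; on 'b' 16 → fail=26;  out ∅∪∅=∅
  n6('cbddad'): parent n5 fail=15; on 'd' 15→7→0 → fail=0;  out {0}∪∅={0}
  n20('caadca'): parent n19 fail=1; on 'a' 1 → fail=16;  out {4}∪∅={4}
  n25('bacabd'): parent n24 fail=26; on 'd' 26 → fail=27;  out {5}∪{6}={5,6}

Scan:
i=0 'c': node 0→1
i=1 'c': node 1→1 (via fail)
i=2 'a': node 1→16
i=3 'a': node 16→17
i=4 'd': node 17→18
i=5 'c': node 18→19
i=6 'a': node 19→20  ** P4@[1:6]
i=7 'c': node 20→8 (via fail)  ** P1@[6:7]
i=8 'b': node 8→2 (via fail)
i=9 'd': node 2→3
i=10 'd': node 3→4
i=11 'a': node 4→5  ** P3@[8:11]
i=12 'd': node 5→6  ** P0@[7:12]
i=13 'c': node 6→1 (via fail)
i=14 'd': node 1→0 (via fail)
i=15 'c': node 0→1
i=16 'a': node 1→16
i=17 'a': node 16→17
i=18 'd': node 17→18
i=19 'c': node 18→19
i=20 'a': node 19→20  ** P4@[15:20]
i=21 'd': node 20→0 (via fail)
i=22 'c': node 0→1
i=23 'a': node 1→16
i=24 'c': node 16→8 (via fail)  ** P1@[23:24]
i=25 'b': node 8→2 (via fail)
i=26 'd': node 2→3
i=27 'd': node 3→4
i=28 'a': node 4→5  ** P3@[25:28]
i=29 'c': node 5→8 (via fail)  ** P1@[28:29]
i=30 'a': node 8→16 (via fail)
i=31 'b': node 16→26
i=32 'd': node 26→27  ** P6@[29:32]
i=33 'a': node 27→7 (via fail)
i=34 'b': node 7→9
i=35 'd': node 9→13 (via fail)
i=36 'c': node 13→1 (via fail)
i=37 'a': node 1→16
i=38 'b': node 16→26
i=39 'd': node 26→27  ** P6@[36:39]
i=40 'a': node 27→7 (via fail)
i=41 'c': node 7→8  ** P1@[40:41]
i=42 'c': node 8→1 (via fail)
i=43 'a': node 1→16
i=44 'a': node 16→17
i=45 'd': node 17→18
i=46 'c': node 18→19
i=47 'a': node 19→20  ** P4@[42:47]
i=48 'a': node 20→17 (via fail)
i=49 'b': node 17→9 (via fail)
i=50 'a': node 9→21 (via fail)
i=51 'c': node 21→22  ** P1@[50:51]
i=52 'a': node 22→23
i=53 'b': node 23→24
i=54 'd': node 24→25  ** P5@[49:54],P6@[51:54]
i=55 'b': node 25→12 (via fail)
i=56 'b': node 12→12 (via fail)
i=57 'a': node 12→21
i=58 'c': node 21→22  ** P1@[57:58]
i=59 'a': node 22→23
i=60 'b': node 23→24
i=61 'd': node 24→25  ** P5@[56:61],P6@[58:61]
i=62 'a': node 25→7 (via fail)
i=63 'b': node 7→9
i=64 'a': node 9→21 (via fail)
i=65 'c': node 21→22  ** P1@[64:65]
i=66 'a': node 22→23
i=67 'b': node 23→24
i=68 'd': node 24→25  ** P5@[63:68],P6@[65:68]

All matches (sorted): [[6,4],[7,1],[11,3],[12,0],[20,4],[24,1],[28,3],[29,1],[32,6],[39,6],[41,1],[47,4],[51,1],[54,5],[54,6],[58,1],[61,5],[61,6],[65,1],[68,5],[68,6]]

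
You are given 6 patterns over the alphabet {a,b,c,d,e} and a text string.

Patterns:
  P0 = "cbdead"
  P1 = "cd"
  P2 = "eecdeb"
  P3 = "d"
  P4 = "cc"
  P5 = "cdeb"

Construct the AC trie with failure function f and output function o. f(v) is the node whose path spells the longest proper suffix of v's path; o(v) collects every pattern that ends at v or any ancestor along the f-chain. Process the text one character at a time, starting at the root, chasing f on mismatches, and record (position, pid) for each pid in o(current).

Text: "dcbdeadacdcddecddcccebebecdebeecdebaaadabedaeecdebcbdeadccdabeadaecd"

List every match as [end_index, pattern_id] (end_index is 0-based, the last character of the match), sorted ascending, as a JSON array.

Build automaton:
Trie (insert patterns):
  n0 'ε': c→1 d→14 e→8
  n1 'c': b→2 c→15 d→7
  n2 'cb': d→3
  n3 'cbd': e→4
  n4 'cbde': a→5
  n5 'cbdea': d→6
  n6 'cbdead': ·  ←P0
  n7 'cd': e→16  ←P1
  n8 'e': e→9
  n9 'ee': c→10
  n10 'eec': d→11
  n11 'eecd': e→12
  n12 'eecde': b→13
  n13 'eecdeb': ·  ←P2
  n14 'd': ·  ←P3
  n15 'cc': ·  ←P4
  n16 'cde': b→17
  n17 'cdeb': ·  ←P5

BFS fail/out derivation:
  fail(1) 'c': from fail(0)=0 chase 'c': 0 ⇒ 0;  out=∅∪out(0)=∅
  fail(8) 'e': from fail(0)=0 chase 'e': 0 ⇒ 0;  out=∅∪out(0)=∅
  fail(14) 'd': from fail(0)=0 chase 'd': 0 ⇒ 0;  out={3}∪out(0)={3}
  fail(2) 'cb': from fail(1)=0 chase 'b': 0 ⇒ 0;  out=∅∪out(0)=∅
  fail(7) 'cd': from fail(1)=0 chase 'd': 0 ⇒ 14;  out={1}∪out(14)={1,3}
  fail(9) 'ee': from fail(8)=0 chase 'e': 0 ⇒ 8;  out=∅∪out(8)=∅
  fail(15) 'cc': from fail(1)=0 chase 'c': 0 ⇒ 1;  out={4}∪out(1)={4}
  fail(3) 'cbd': from fail(2)=0 chase 'd': 0 ⇒ 14;  out=∅∪out(14)={3}
  fail(10) 'eec': from fail(9)=8 chase 'c': 8→0 ⇒ 1;  out=∅∪out(1)=∅
  fail(16) 'cde': from fail(7)=14 chase 'e': 14→0 ⇒ 8;  out=∅∪out(8)=∅
  fail(4) 'cbde': from fail(3)=14 chase 'e': 14→0 ⇒ 8;  out=∅∪out(8)=∅
  fail(11) 'eecd': from fail(10)=1 chase 'd': 1 ⇒ 7;  out=∅∪out(7)={1,3}
  fail(17) 'cdeb': from fail(16)=8 chase 'b': 8→0 ⇒ 0;  out={5}∪out(0)={5}
  fail(5) 'cbdea': from fail(4)=8 chase 'a': 8→0 ⇒ 0;  out=∅∪out(0)=∅
  fail(12) 'eecde': from fail(11)=7 chase 'e': 7 ⇒ 16;  out=∅∪out(16)=∅
  fail(6) 'cbdead': from fail(5)=0 chase 'd': 0 ⇒ 14;  out={0}∪out(14)={0,3}
  fail(13) 'eecdeb': from fail(12)=16 chase 'b': 16 ⇒ 17;  out={2}∪out(17)={2,5}

Text stream:
[0] read 'd'  n0⇒n14  emit P3@[0:0]
[1] read 'c'  n14⇒n1 (via fail)
[2] read 'b'  n1⇒n2
[3] read 'd'  n2⇒n3  emit P3@[3:3]
[4] read 'e'  n3⇒n4
[5] read 'a'  n4⇒n5
[6] read 'd'  n5⇒n6  emit P0@[1:6],P3@[6:6]
[7] read 'a'  n6⇒n0 (via fail)
[8] read 'c'  n0⇒n1
[9] read 'd'  n1⇒n7  emit P1@[8:9],P3@[9:9]
[10] read 'c'  n7⇒n1 (via fail)
[11] read 'd'  n1⇒n7  emit P1@[10:11],P3@[11:11]
[12] read 'd'  n7⇒n14 (via fail)  emit P3@[12:12]
[13] read 'e'  n14⇒n8 (via fail)
[14] read 'c'  n8⇒n1 (via fail)
[15] read 'd'  n1⇒n7  emit P1@[14:15],P3@[15:15]
[16] read 'd'  n7⇒n14 (via fail)  emit P3@[16:16]
[17] read 'c'  n14⇒n1 (via fail)
[18] read 'c'  n1⇒n15  emit P4@[17:18]
[19] read 'c'  n15⇒n15 (via fail)  emit P4@[18:19]
[20] read 'e'  n15⇒n8 (via fail)
[21] read 'b'  n8⇒n0 (via fail)
[22] read 'e'  n0⇒n8
[23] read 'b'  n8⇒n0 (via fail)
[24] read 'e'  n0⇒n8
[25] read 'c'  n8⇒n1 (via fail)
[26] read 'd'  n1⇒n7  emit P1@[25:26],P3@[26:26]
[27] read 'e'  n7⇒n16
[28] read 'b'  n16⇒n17  emit P5@[25:28]
[29] read 'e'  n17⇒n8 (via fail)
[30] read 'e'  n8⇒n9
[31] read 'c'  n9⇒n10
[32] read 'd'  n10⇒n11  emit P1@[31:32],P3@[32:32]
[33] read 'e'  n11⇒n12
[34] read 'b'  n12⇒n13  emit P2@[29:34],P5@[31:34]
[35] read 'a'  n13⇒n0 (via fail)
[36] read 'a'  n0⇒n0
[37] read 'a'  n0⇒n0
[38] read 'd'  n0⇒n14  emit P3@[38:38]
[39] read 'a'  n14⇒n0 (via fail)
[40] read 'b'  n0⇒n0
[41] read 'e'  n0⇒n8
[42] read 'd'  n8⇒n14 (via fail)  emit P3@[42:42]
[43] read 'a'  n14⇒n0 (via fail)
[44] read 'e'  n0⇒n8
[45] read 'e'  n8⇒n9
[46] read 'c'  n9⇒n10
[47] read 'd'  n10⇒n11  emit P1@[46:47],P3@[47:47]
[48] read 'e'  n11⇒n12
[49] read 'b'  n12⇒n13  emit P2@[44:49],P5@[46:49]
[50] read 'c'  n13⇒n1 (via fail)
[51] read 'b'  n1⇒n2
[52] read 'd'  n2⇒n3  emit P3@[52:52]
[53] read 'e'  n3⇒n4
[54] read 'a'  n4⇒n5
[55] read 'd'  n5⇒n6  emit P0@[50:55],P3@[55:55]
[56] read 'c'  n6⇒n1 (via fail)
[57] read 'c'  n1⇒n15  emit P4@[56:57]
[58] read 'd'  n15⇒n7 (via fail)  emit P1@[57:58],P3@[58:58]
[59] read 'a'  n7⇒n0 (via fail)
[60] read 'b'  n0⇒n0
[61] read 'e'  n0⇒n8
[62] read 'a'  n8⇒n0 (via fail)
[63] read 'd'  n0⇒n14  emit P3@[63:63]
[64] read 'a'  n14⇒n0 (via fail)
[65] read 'e'  n0⇒n8
[66] read 'c'  n8⇒n1 (via fail)
[67] read 'd'  n1⇒n7  emit P1@[66:67],P3@[67:67]

All matches (sorted): [[0,3],[3,3],[6,0],[6,3],[9,1],[9,3],[11,1],[11,3],[12,3],[15,1],[15,3],[16,3],[18,4],[19,4],[26,1],[26,3],[28,5],[32,1],[32,3],[34,2],[34,5],[38,3],[42,3],[47,1],[47,3],[49,2],[49,5],[52,3],[55,0],[55,3],[57,4],[58,1],[58,3],[63,3],[67,1],[67,3]]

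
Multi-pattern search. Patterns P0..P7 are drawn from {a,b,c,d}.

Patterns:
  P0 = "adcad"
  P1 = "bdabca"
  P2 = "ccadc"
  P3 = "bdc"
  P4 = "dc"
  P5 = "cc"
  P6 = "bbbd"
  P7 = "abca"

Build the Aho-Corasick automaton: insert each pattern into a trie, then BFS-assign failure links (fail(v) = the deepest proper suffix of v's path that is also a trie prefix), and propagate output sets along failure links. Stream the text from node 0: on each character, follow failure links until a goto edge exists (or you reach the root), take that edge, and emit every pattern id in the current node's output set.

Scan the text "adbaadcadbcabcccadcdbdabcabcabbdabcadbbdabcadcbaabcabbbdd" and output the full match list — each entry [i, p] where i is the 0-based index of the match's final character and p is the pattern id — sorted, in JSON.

Construct AC machine:
Trie nodes:
  0='ε' goto a→1 b→6 c→12 d→18
  1='a' goto b→23 d→2
  2='ad' goto c→3
  3='adc' goto a→4
  4='adca' goto d→5
  5='adcad' goto ·  [P0 ends]
  6='b' goto b→20 d→7
  7='bd' goto a→8 c→17
  8='bda' goto b→9
  9='bdab' goto c→10
  10='bdabc' goto a→11
  11='bdabca' goto ·  [P1 ends]
  12='c' goto c→13
  13='cc' goto a→14  [P5 ends]
  14='cca' goto d→15
  15='ccad' goto c→16
  16='ccadc' goto ·  [P2 ends]
  17='bdc' goto ·  [P3 ends]
  18='d' goto c→19
  19='dc' goto ·  [P4 ends]
  20='bb' goto b→21
  21='bbb' goto d→22
  22='bbbd' goto ·  [P6 ends]
  23='ab' goto c→24
  24='abc' goto a→25
  25='abca' goto ·  [P7 ends]

Failure links (BFS by depth):
  n1('a'): parent n0 fail=0; on 'a' 0 → fail=0;  out ∅∪∅=∅
  n6('b'): parent n0 fail=0; on 'b' 0 → fail=0;  out ∅∪∅=∅
  n12('c'): parent n0 fail=0; on 'c' 0 → fail=0;  out ∅∪∅=∅
  n18('d'): parent n0 fail=0; on 'd' 0 → fail=0;  out ∅∪∅=∅
  n2('ad'): parent n1 fail=0; on 'd' 0 → fail=18;  out ∅∪∅=∅
  n7('bd'): parent n6 fail=0; on 'd' 0 → fail=18;  out ∅∪∅=∅
  n13('cc'): parent n12 fail=0; on 'c' 0 → fail=12;  out {5}∪∅={5}
  n19('dc'): parent n18 fail=0; on 'c' 0 → fail=12;  out {4}∪∅={4}
  n20('bb'): parent n6 fail=0; on 'b' 0 → fail=6;  out ∅∪∅=∅
  n23('ab'): parent n1 fail=0; on 'b' 0 → fail=6;  out ∅∪∅=∅
  n3('adc'): parent n2 fail=18; on 'c' 18 → fail=19;  out ∅∪{4}={4}
  n8('bda'): parent n7 fail=18; on 'a' 18→0 → fail=1;  out ∅∪∅=∅
  n14('cca'): parent n13 fail=12; on 'a' 12→0 → fail=1;  out ∅∪∅=∅
  n17('bdc'): parent n7 fail=18; on 'c' 18 → fail=19;  out {3}∪{4}={3,4}
  n21('bbb'): parent n20 fail=6; on 'b' 6 → fail=20;  out ∅∪∅=∅
  n24('abc'): parent n23 fail=6; on 'c' 6→0 → fail=12;  out ∅∪∅=∅
  n4('adca'): parent n3 fail=19; on 'a' 19→12→0 → fail=1;  out ∅∪∅=∅
  n9('bdab'): parent n8 fail=1; on 'b' 1 → fail=23;  out ∅∪∅=∅
  n15('ccad'): parent n14 fail=1; on 'd' 1 → fail=2;  out ∅∪∅=∅
  n22('bbbd'): parent n21 fail=20; on 'd' 20→6 → fail=7;  out {6}∪∅={6}
  n25('abca'): parent n24 fail=12; on 'a' 12→0 → fail=1;  out {7}∪∅={7}
  n5('adcad'): parent n4 fail=1; on 'd' 1 → fail=2;  out {0}∪∅={0}
  n10('bdabc'): parent n9 fail=23; on 'c' 23 → fail=24;  out ∅∪∅=∅
  n16('ccadc'): parent n15 fail=2; on 'c' 2 → fail=3;  out {2}∪{4}={2,4}
  n11('bdabca'): parent n10 fail=24; on 'a' 24 → fail=25;  out {1}∪{7}={1,7}

Run:
[0] read 'a'  n0⇒n1
[1] read 'd'  n1⇒n2
[2] read 'b'  n2⇒n6 ·f
[3] read 'a'  n6⇒n1 ·f
[4] read 'a'  n1⇒n1 ·f
[5] read 'd'  n1⇒n2
[6] read 'c'  n2⇒n3  → match P4@[5:6]
[7] read 'a'  n3⇒n4
[8] read 'd'  n4⇒n5  → match P0@[4:8]
[9] read 'b'  n5⇒n6 ·f
[10] read 'c'  n6⇒n12 ·f
[11] read 'a'  n12⇒n1 ·f
[12] read 'b'  n1⇒n23
[13] read 'c'  n23⇒n24
[14] read 'c'  n24⇒n13 ·f  → match P5@[13:14]
[15] read 'c'  n13⇒n13 ·f  → match P5@[14:15]
[16] read 'a'  n13⇒n14
[17] read 'd'  n14⇒n15
[18] read 'c'  n15⇒n16  → match P2@[14:18],P4@[17:18]
[19] read 'd'  n16⇒n18 ·f
[20] read 'b'  n18⇒n6 ·f
[21] read 'd'  n6⇒n7
[22] read 'a'  n7⇒n8
[23] read 'b'  n8⇒n9
[24] read 'c'  n9⇒n10
[25] read 'a'  n10⇒n11  → match P1@[20:25],P7@[22:25]
[26] read 'b'  n11⇒n23 ·f
[27] read 'c'  n23⇒n24
[28] read 'a'  n24⇒n25  → match P7@[25:28]
[29] read 'b'  n25⇒n23 ·f
[30] read 'b'  n23⇒n20 ·f
[31] read 'd'  n20⇒n7 ·f
[32] read 'a'  n7⇒n8
[33] read 'b'  n8⇒n9
[34] read 'c'  n9⇒n10
[35] read 'a'  n10⇒n11  → match P1@[30:35],P7@[32:35]
[36] read 'd'  n11⇒n2 ·f
[37] read 'b'  n2⇒n6 ·f
[38] read 'b'  n6⇒n20
[39] read 'd'  n20⇒n7 ·f
[40] read 'a'  n7⇒n8
[41] read 'b'  n8⇒n9
[42] read 'c'  n9⇒n10
[43] read 'a'  n10⇒n11  → match P1@[38:43],P7@[40:43]
[44] read 'd'  n11⇒n2 ·f
[45] read 'c'  n2⇒n3  → match P4@[44:45]
[46] read 'b'  n3⇒n6 ·f
[47] read 'a'  n6⇒n1 ·f
[48] read 'a'  n1⇒n1 ·f
[49] read 'b'  n1⇒n23
[50] read 'c'  n23⇒n24
[51] read 'a'  n24⇒n25  → match P7@[48:51]
[52] read 'b'  n25⇒n23 ·f
[53] read 'b'  n23⇒n20 ·f
[54] read 'b'  n20⇒n21
[55] read 'd'  n21⇒n22  → match P6@[52:55]
[56] read 'd'  n22⇒n18 ·f

Matches: [[6,4],[8,0],[14,5],[15,5],[18,2],[18,4],[25,1],[25,7],[28,7],[35,1],[35,7],[43,1],[43,7],[45,4],[51,7],[55,6]]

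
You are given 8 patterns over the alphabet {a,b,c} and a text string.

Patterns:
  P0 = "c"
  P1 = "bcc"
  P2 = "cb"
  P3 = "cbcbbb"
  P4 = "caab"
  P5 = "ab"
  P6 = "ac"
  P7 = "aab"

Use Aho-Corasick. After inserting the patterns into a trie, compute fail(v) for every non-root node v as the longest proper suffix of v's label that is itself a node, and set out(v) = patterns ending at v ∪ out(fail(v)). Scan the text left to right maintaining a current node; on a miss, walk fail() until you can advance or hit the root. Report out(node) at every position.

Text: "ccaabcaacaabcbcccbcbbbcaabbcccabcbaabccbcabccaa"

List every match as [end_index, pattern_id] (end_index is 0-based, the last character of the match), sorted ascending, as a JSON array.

Build:
Trie (insert patterns):
  n0 'ε': a→13 b→2 c→1
  n1 'c': a→10 b→5  [P0 ends]
  n2 'b': c→3
  n3 'bc': c→4
  n4 'bcc': ·  [P1 ends]
  n5 'cb': c→6  [P2 ends]
  n6 'cbc': b→7
  n7 'cbcb': b→8
  n8 'cbcbb': b→9
  n9 'cbcbbb': ·  [P3 ends]
  n10 'ca': a→11
  n11 'caa': b→12
  n12 'caab': ·  [P4 ends]
  n13 'a': a→16 b→14 c→15
  n14 'ab': ·  [P5 ends]
  n15 'ac': ·  [P6 ends]
  n16 'aa': b→17
  n17 'aab': ·  [P7 ends]

Failure links (BFS by depth):
  n1('c'): parent n0 fail=0; on 'c' 0 → fail=0;  out {0}∪∅={0}
  n2('b'): parent n0 fail=0; on 'b' 0 → fail=0;  out ∅∪∅=∅
  n13('a'): parent n0 fail=0; on 'a' 0 → fail=0;  out ∅∪∅=∅
  n3('bc'): parent n2 fail=0; on 'c' 0 → fail=1;  out ∅∪{0}={0}
  n5('cb'): parent n1 fail=0; on 'b' 0 → fail=2;  out {2}∪∅={2}
  n10('ca'): parent n1 fail=0; on 'a' 0 → fail=13;  out ∅∪∅=∅
  n14('ab'): parent n13 fail=0; on 'b' 0 → fail=2;  out {5}∪∅={5}
  n15('ac'): parent n13 fail=0; on 'c' 0 → fail=1;  out {6}∪{0}={0,6}
  n16('aa'): parent n13 fail=0; on 'a' 0 → fail=13;  out ∅∪∅=∅
  n4('bcc'): parent n3 fail=1; on 'c' 1→0 → fail=1;  out {1}∪{0}={0,1}
  n6('cbc'): parent n5 fail=2; on 'c' 2 → fail=3;  out ∅∪{0}={0}
  n11('caa'): parent n10 fail=13; on 'a' 13 → fail=16;  out ∅∪∅=∅
  n17('aab'): parent n16 fail=13; on 'b' 13 → fail=14;  out {7}∪{5}={5,7}
  n7('cbcb'): parent n6 fail=3; on 'b' 3→1 → fail=5;  out ∅∪{2}={2}
  n12('caab'): parent n11 fail=16; on 'b' 16 → fail=17;  out {4}∪{5,7}={4,5,7}
  n8('cbcbb'): parent n7 fail=5; on 'b' 5→2→0 → fail=2;  out ∅∪∅=∅
  n9('cbcbbb'): parent n8 fail=2; on 'b' 2→0 → fail=2;  out {3}∪∅={3}

Run:
[0] read 'c'  n0⇒n1  emit P0@[0:0]
[1] read 'c'  n1⇒n1 (fail-walked)  emit P0@[1:1]
[2] read 'a'  n1⇒n10
[3] read 'a'  n10⇒n11
[4] read 'b'  n11⇒n12  emit P4@[1:4],P5@[3:4],P7@[2:4]
[5] read 'c'  n12⇒n3 (fail-walked)  emit P0@[5:5]
[6] read 'a'  n3⇒n10 (fail-walked)
[7] read 'a'  n10⇒n11
[8] read 'c'  n11⇒n15 (fail-walked)  emit P0@[8:8],P6@[7:8]
[9] read 'a'  n15⇒n10 (fail-walked)
[10] read 'a'  n10⇒n11
[11] read 'b'  n11⇒n12  emit P4@[8:11],P5@[10:11],P7@[9:11]
[12] read 'c'  n12⇒n3 (fail-walked)  emit P0@[12:12]
[13] read 'b'  n3⇒n5 (fail-walked)  emit P2@[12:13]
[14] read 'c'  n5⇒n6  emit P0@[14:14]
[15] read 'c'  n6⇒n4 (fail-walked)  emit P0@[15:15],P1@[13:15]
[16] read 'c'  n4⇒n1 (fail-walked)  emit P0@[16:16]
[17] read 'b'  n1⇒n5  emit P2@[16:17]
[18] read 'c'  n5⇒n6  emit P0@[18:18]
[19] read 'b'  n6⇒n7  emit P2@[18:19]
[20] read 'b'  n7⇒n8
[21] read 'b'  n8⇒n9  emit P3@[16:21]
[22] read 'c'  n9⇒n3 (fail-walked)  emit P0@[22:22]
[23] read 'a'  n3⇒n10 (fail-walked)
[24] read 'a'  n10⇒n11
[25] read 'b'  n11⇒n12  emit P4@[22:25],P5@[24:25],P7@[23:25]
[26] read 'b'  n12⇒n2 (fail-walked)
[27] read 'c'  n2⇒n3  emit P0@[27:27]
[28] read 'c'  n3⇒n4  emit P0@[28:28],P1@[26:28]
[29] read 'c'  n4⇒n1 (fail-walked)  emit P0@[29:29]
[30] read 'a'  n1⇒n10
[31] read 'b'  n10⇒n14 (fail-walked)  emit P5@[30:31]
[32] read 'c'  n14⇒n3 (fail-walked)  emit P0@[32:32]
[33] read 'b'  n3⇒n5 (fail-walked)  emit P2@[32:33]
[34] read 'a'  n5⇒n13 (fail-walked)
[35] read 'a'  n13⇒n16
[36] read 'b'  n16⇒n17  emit P5@[35:36],P7@[34:36]
[37] read 'c'  n17⇒n3 (fail-walked)  emit P0@[37:37]
[38] read 'c'  n3⇒n4  emit P0@[38:38],P1@[36:38]
[39] read 'b'  n4⇒n5 (fail-walked)  emit P2@[38:39]
[40] read 'c'  n5⇒n6  emit P0@[40:40]
[41] read 'a'  n6⇒n10 (fail-walked)
[42] read 'b'  n10⇒n14 (fail-walked)  emit P5@[41:42]
[43] read 'c'  n14⇒n3 (fail-walked)  emit P0@[43:43]
[44] read 'c'  n3⇒n4  emit P0@[44:44],P1@[42:44]
[45] read 'a'  n4⇒n10 (fail-walked)
[46] read 'a'  n10⇒n11

All matches (sorted): [[0,0],[1,0],[4,4],[4,5],[4,7],[5,0],[8,0],[8,6],[11,4],[11,5],[11,7],[12,0],[13,2],[14,0],[15,0],[15,1],[16,0],[17,2],[18,0],[19,2],[21,3],[22,0],[25,4],[25,5],[25,7],[27,0],[28,0],[28,1],[29,0],[31,5],[32,0],[33,2],[36,5],[36,7],[37,0],[38,0],[38,1],[39,2],[40,0],[42,5],[43,0],[44,0],[44,1]]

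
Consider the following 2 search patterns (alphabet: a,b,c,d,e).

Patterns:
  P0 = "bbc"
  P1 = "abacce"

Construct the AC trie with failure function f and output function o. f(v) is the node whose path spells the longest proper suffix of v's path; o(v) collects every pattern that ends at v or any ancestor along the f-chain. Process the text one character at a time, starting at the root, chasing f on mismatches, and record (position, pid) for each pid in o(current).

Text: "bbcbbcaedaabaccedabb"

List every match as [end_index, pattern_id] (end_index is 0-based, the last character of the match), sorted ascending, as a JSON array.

Construct AC machine:
Trie (insert patterns):
  0='ε' goto a→4 b→1
  1='b' goto b→2
  2='bb' goto c→3
  3='bbc' goto ·  [P0 ends]
  4='a' goto b→5
  5='ab' goto a→6
  6='aba' goto c→7
  7='abac' goto c→8
  8='abacc' goto e→9
  9='abacce' goto ·  [P1 ends]

BFS fail/out derivation:
  n1('b'): parent n0 fail=0; on 'b' 0 → fail=0;  out ∅∪∅=∅
  n4('a'): parent n0 fail=0; on 'a' 0 → fail=0;  out ∅∪∅=∅
  n2('bb'): parent n1 fail=0; on 'b' 0 → fail=1;  out ∅∪∅=∅
  n5('ab'): parent n4 fail=0; on 'b' 0 → fail=1;  out ∅∪∅=∅
  n3('bbc'): parent n2 fail=1; on 'c' 1→0 → fail=0;  out {0}∪∅={0}
  n6('aba'): parent n5 fail=1; on 'a' 1→0 → fail=4;  out ∅∪∅=∅
  n7('abac'): parent n6 fail=4; on 'c' 4→0 → fail=0;  out ∅∪∅=∅
  n8('abacc'): parent n7 fail=0; on 'c' 0 → fail=0;  out ∅∪∅=∅
  n9('abacce'): parent n8 fail=0; on 'e' 0 → fail=0;  out {1}∪∅={1}

Run:
i=0 'b': node 0→1
i=1 'b': node 1→2
i=2 'c': node 2→3  → match P0@[0:2]
i=3 'b': node 3→1 (fail-walked)
i=4 'b': node 1→2
i=5 'c': node 2→3  → match P0@[3:5]
i=6 'a': node 3→4 (fail-walked)
i=7 'e': node 4→0 (fail-walked)
i=8 'd': node 0→0
i=9 'a': node 0→4
i=10 'a': node 4→4 (fail-walked)
i=11 'b': node 4→5
i=12 'a': node 5→6
i=13 'c': node 6→7
i=14 'c': node 7→8
i=15 'e': node 8→9  → match P1@[10:15]
i=16 'd': node 9→0 (fail-walked)
i=17 'a': node 0→4
i=18 'b': node 4→5
i=19 'b': node 5→2 (fail-walked)

Result: [[2,0],[5,0],[15,1]]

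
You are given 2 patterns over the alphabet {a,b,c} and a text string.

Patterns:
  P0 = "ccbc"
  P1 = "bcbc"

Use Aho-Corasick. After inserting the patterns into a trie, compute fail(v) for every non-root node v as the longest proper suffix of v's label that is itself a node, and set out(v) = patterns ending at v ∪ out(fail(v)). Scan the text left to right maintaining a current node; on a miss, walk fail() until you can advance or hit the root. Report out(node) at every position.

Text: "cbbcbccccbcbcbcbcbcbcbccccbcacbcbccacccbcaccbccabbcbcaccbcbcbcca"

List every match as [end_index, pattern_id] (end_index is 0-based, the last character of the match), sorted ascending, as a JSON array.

Build automaton:
Trie (insert patterns):
  0='ε' goto b→5 c→1
  1='c' goto c→2
  2='cc' goto b→3
  3='ccb' goto c→4
  4='ccbc' goto ·  ←P0
  5='b' goto c→6
  6='bc' goto b→7
  7='bcb' goto c→8
  8='bcbc' goto ·  ←P1

BFS fail/out derivation:
  fail(1) 'c': from fail(0)=0 chase 'c': 0 ⇒ 0;  out=∅∪out(0)=∅
  fail(5) 'b': from fail(0)=0 chase 'b': 0 ⇒ 0;  out=∅∪out(0)=∅
  fail(2) 'cc': from fail(1)=0 chase 'c': 0 ⇒ 1;  out=∅∪out(1)=∅
  fail(6) 'bc': from fail(5)=0 chase 'c': 0 ⇒ 1;  out=∅∪out(1)=∅
  fail(3) 'ccb': from fail(2)=1 chase 'b': 1→0 ⇒ 5;  out=∅∪out(5)=∅
  fail(7) 'bcb': from fail(6)=1 chase 'b': 1→0 ⇒ 5;  out=∅∪out(5)=∅
  fail(4) 'ccbc': from fail(3)=5 chase 'c': 5 ⇒ 6;  out={0}∪out(6)={0}
  fail(8) 'bcbc': from fail(7)=5 chase 'c': 5 ⇒ 6;  out={1}∪out(6)={1}

Scan:
pos 0 'c': at 1
pos 1 'b': at 5 (fail-walked)
pos 2 'b': at 5 (fail-walked)
pos 3 'c': at 6
pos 4 'b': at 7
pos 5 'c': at 8  → match P1@[2:5]
pos 6 'c': at 2 (fail-walked)
pos 7 'c': at 2 (fail-walked)
pos 8 'c': at 2 (fail-walked)
pos 9 'b': at 3
pos 10 'c': at 4  → match P0@[7:10]
pos 11 'b': at 7 (fail-walked)
pos 12 'c': at 8  → match P1@[9:12]
pos 13 'b': at 7 (fail-walked)
pos 14 'c': at 8  → match P1@[11:14]
pos 15 'b': at 7 (fail-walked)
pos 16 'c': at 8  → match P1@[13:16]
pos 17 'b': at 7 (fail-walked)
pos 18 'c': at 8  → match P1@[15:18]
pos 19 'b': at 7 (fail-walked)
pos 20 'c': at 8  → match P1@[17:20]
pos 21 'b': at 7 (fail-walked)
pos 22 'c': at 8  → match P1@[19:22]
pos 23 'c': at 2 (fail-walked)
pos 24 'c': at 2 (fail-walked)
pos 25 'c': at 2 (fail-walked)
pos 26 'b': at 3
pos 27 'c': at 4  → match P0@[24:27]
pos 28 'a': at 0 (fail-walked)
pos 29 'c': at 1
pos 30 'b': at 5 (fail-walked)
pos 31 'c': at 6
pos 32 'b': at 7
pos 33 'c': at 8  → match P1@[30:33]
pos 34 'c': at 2 (fail-walked)
pos 35 'a': at 0 (fail-walked)
pos 36 'c': at 1
pos 37 'c': at 2
pos 38 'c': at 2 (fail-walked)
pos 39 'b': at 3
pos 40 'c': at 4  → match P0@[37:40]
pos 41 'a': at 0 (fail-walked)
pos 42 'c': at 1
pos 43 'c': at 2
pos 44 'b': at 3
pos 45 'c': at 4  → match P0@[42:45]
pos 46 'c': at 2 (fail-walked)
pos 47 'a': at 0 (fail-walked)
pos 48 'b': at 5
pos 49 'b': at 5 (fail-walked)
pos 50 'c': at 6
pos 51 'b': at 7
pos 52 'c': at 8  → match P1@[49:52]
pos 53 'a': at 0 (fail-walked)
pos 54 'c': at 1
pos 55 'c': at 2
pos 56 'b': at 3
pos 57 'c': at 4  → match P0@[54:57]
pos 58 'b': at 7 (fail-walked)
pos 59 'c': at 8  → match P1@[56:59]
pos 60 'b': at 7 (fail-walked)
pos 61 'c': at 8  → match P1@[58:61]
pos 62 'c': at 2 (fail-walked)
pos 63 'a': at 0 (fail-walked)

Result: [[5,1],[10,0],[12,1],[14,1],[16,1],[18,1],[20,1],[22,1],[27,0],[33,1],[40,0],[45,0],[52,1],[57,0],[59,1],[61,1]]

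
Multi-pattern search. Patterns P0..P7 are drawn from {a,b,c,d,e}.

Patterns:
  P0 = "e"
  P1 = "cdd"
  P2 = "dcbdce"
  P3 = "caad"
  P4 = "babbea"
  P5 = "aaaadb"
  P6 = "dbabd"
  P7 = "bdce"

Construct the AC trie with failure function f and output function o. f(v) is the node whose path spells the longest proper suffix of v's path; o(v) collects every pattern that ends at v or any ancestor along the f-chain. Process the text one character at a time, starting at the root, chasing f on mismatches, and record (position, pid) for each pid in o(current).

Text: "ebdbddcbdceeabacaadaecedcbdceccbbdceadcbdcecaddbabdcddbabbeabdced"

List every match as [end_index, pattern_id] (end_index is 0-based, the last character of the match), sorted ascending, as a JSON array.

Construct AC machine:
Trie nodes:
  n0 'ε': a→20 b→14 c→2 d→5 e→1
  n1 'e': ·  [P0 ends]
  n2 'c': a→11 d→3
  n3 'cd': d→4
  n4 'cdd': ·  [P1 ends]
  n5 'd': b→26 c→6
  n6 'dc': b→7
  n7 'dcb': d→8
  n8 'dcbd': c→9
  n9 'dcbdc': e→10
  n10 'dcbdce': ·  [P2 ends]
  n11 'ca': a→12
  n12 'caa': d→13
  n13 'caad': ·  [P3 ends]
  n14 'b': a→15 d→30
  n15 'ba': b→16
  n16 'bab': b→17
  n17 'babb': e→18
  n18 'babbe': a→19
  n19 'babbea': ·  [P4 ends]
  n20 'a': a→21
  n21 'aa': a→22
  n22 'aaa': a→23
  n23 'aaaa': d→24
  n24 'aaaad': b→25
  n25 'aaaadb': ·  [P5 ends]
  n26 'db': a→27
  n27 'dba': b→28
  n28 'dbab': d→29
  n29 'dbabd': ·  [P6 ends]
  n30 'bd': c→31
  n31 'bdc': e→32
  n32 'bdce': ·  [P7 ends]

Failure links (BFS by depth):
  fail(1) 'e': from fail(0)=0 chase 'e': 0 ⇒ 0;  out={0}∪out(0)={0}
  fail(2) 'c': from fail(0)=0 chase 'c': 0 ⇒ 0;  out=∅∪out(0)=∅
  fail(5) 'd': from fail(0)=0 chase 'd': 0 ⇒ 0;  out=∅∪out(0)=∅
  fail(14) 'b': from fail(0)=0 chase 'b': 0 ⇒ 0;  out=∅∪out(0)=∅
  fail(20) 'a': from fail(0)=0 chase 'a': 0 ⇒ 0;  out=∅∪out(0)=∅
  fail(3) 'cd': from fail(2)=0 chase 'd': 0 ⇒ 5;  out=∅∪out(5)=∅
  fail(6) 'dc': from fail(5)=0 chase 'c': 0 ⇒ 2;  out=∅∪out(2)=∅
  fail(11) 'ca': from fail(2)=0 chase 'a': 0 ⇒ 20;  out=∅∪out(20)=∅
  fail(15) 'ba': from fail(14)=0 chase 'a': 0 ⇒ 20;  out=∅∪out(20)=∅
  fail(21) 'aa': from fail(20)=0 chase 'a': 0 ⇒ 20;  out=∅∪out(20)=∅
  fail(26) 'db': from fail(5)=0 chase 'b': 0 ⇒ 14;  out=∅∪out(14)=∅
  fail(30) 'bd': from fail(14)=0 chase 'd': 0 ⇒ 5;  out=∅∪out(5)=∅
  fail(4) 'cdd': from fail(3)=5 chase 'd': 5→0 ⇒ 5;  out={1}∪out(5)={1}
  fail(7) 'dcb': from fail(6)=2 chase 'b': 2→0 ⇒ 14;  out=∅∪out(14)=∅
  fail(12) 'caa': from fail(11)=20 chase 'a': 20 ⇒ 21;  out=∅∪out(21)=∅
  fail(16) 'bab': from fail(15)=20 chase 'b': 20→0 ⇒ 14;  out=∅∪out(14)=∅
  fail(22) 'aaa': from fail(21)=20 chase 'a': 20 ⇒ 21;  out=∅∪out(21)=∅
  fail(27) 'dba': from fail(26)=14 chase 'a': 14 ⇒ 15;  out=∅∪out(15)=∅
  fail(31) 'bdc': from fail(30)=5 chase 'c': 5 ⇒ 6;  out=∅∪out(6)=∅
  fail(8) 'dcbd': from fail(7)=14 chase 'd': 14 ⇒ 30;  out=∅∪out(30)=∅
  fail(13) 'caad': from fail(12)=21 chase 'd': 21→20→0 ⇒ 5;  out={3}∪out(5)={3}
  fail(17) 'babb': from fail(16)=14 chase 'b': 14→0 ⇒ 14;  out=∅∪out(14)=∅
  fail(23) 'aaaa': from fail(22)=21 chase 'a': 21 ⇒ 22;  out=∅∪out(22)=∅
  fail(28) 'dbab': from fail(27)=15 chase 'b': 15 ⇒ 16;  out=∅∪out(16)=∅
  fail(32) 'bdce': from fail(31)=6 chase 'e': 6→2→0 ⇒ 1;  out={7}∪out(1)={0,7}
  fail(9) 'dcbdc': from fail(8)=30 chase 'c': 30 ⇒ 31;  out=∅∪out(31)=∅
  fail(18) 'babbe': from fail(17)=14 chase 'e': 14→0 ⇒ 1;  out=∅∪out(1)={0}
  fail(24) 'aaaad': from fail(23)=22 chase 'd': 22→21→20→0 ⇒ 5;  out=∅∪out(5)=∅
  fail(29) 'dbabd': from fail(28)=16 chase 'd': 16→14 ⇒ 30;  out={6}∪out(30)={6}
  fail(10) 'dcbdce': from fail(9)=31 chase 'e': 31 ⇒ 32;  out={2}∪out(32)={0,2,7}
  fail(19) 'babbea': from fail(18)=1 chase 'a': 1→0 ⇒ 20;  out={4}∪out(20)={4}
  fail(25) 'aaaadb': from fail(24)=5 chase 'b': 5 ⇒ 26;  out={5}∪out(26)={5}

Run:
i=0 'e': node 0→1  ** P0@[0:0]
i=1 'b': node 1→14 (via fail)
i=2 'd': node 14→30
i=3 'b': node 30→26 (via fail)
i=4 'd': node 26→30 (via fail)
i=5 'd': node 30→5 (via fail)
i=6 'c': node 5→6
i=7 'b': node 6→7
i=8 'd': node 7→8
i=9 'c': node 8→9
i=10 'e': node 9→10  ** P0@[10:10],P2@[5:10],P7@[7:10]
i=11 'e': node 10→1 (via fail)  ** P0@[11:11]
i=12 'a': node 1→20 (via fail)
i=13 'b': node 20→14 (via fail)
i=14 'a': node 14→15
i=15 'c': node 15→2 (via fail)
i=16 'a': node 2→11
i=17 'a': node 11→12
i=18 'd': node 12→13  ** P3@[15:18]
i=19 'a': node 13→20 (via fail)
i=20 'e': node 20→1 (via fail)  ** P0@[20:20]
i=21 'c': node 1→2 (via fail)
i=22 'e': node 2→1 (via fail)  ** P0@[22:22]
i=23 'd': node 1→5 (via fail)
i=24 'c': node 5→6
i=25 'b': node 6→7
i=26 'd': node 7→8
i=27 'c': node 8→9
i=28 'e': node 9→10  ** P0@[28:28],P2@[23:28],P7@[25:28]
i=29 'c': node 10→2 (via fail)
i=30 'c': node 2→2 (via fail)
i=31 'b': node 2→14 (via fail)
i=32 'b': node 14→14 (via fail)
i=33 'd': node 14→30
i=34 'c': node 30→31
i=35 'e': node 31→32  ** P0@[35:35],P7@[32:35]
i=36 'a': node 32→20 (via fail)
i=37 'd': node 20→5 (via fail)
i=38 'c': node 5→6
i=39 'b': node 6→7
i=40 'd': node 7→8
i=41 'c': node 8→9
i=42 'e': node 9→10  ** P0@[42:42],P2@[37:42],P7@[39:42]
i=43 'c': node 10→2 (via fail)
i=44 'a': node 2→11
i=45 'd': node 11→5 (via fail)
i=46 'd': node 5→5 (via fail)
i=47 'b': node 5→26
i=48 'a': node 26→27
i=49 'b': node 27→28
i=50 'd': node 28→29  ** P6@[46:50]
i=51 'c': node 29→31 (via fail)
i=52 'd': node 31→3 (via fail)
i=53 'd': node 3→4  ** P1@[51:53]
i=54 'b': node 4→26 (via fail)
i=55 'a': node 26→27
i=56 'b': node 27→28
i=57 'b': node 28→17 (via fail)
i=58 'e': node 17→18  ** P0@[58:58]
i=59 'a': node 18→19  ** P4@[54:59]
i=60 'b': node 19→14 (via fail)
i=61 'd': node 14→30
i=62 'c': node 30→31
i=63 'e': node 31→32  ** P0@[63:63],P7@[60:63]
i=64 'd': node 32→5 (via fail)

Matches: [[0,0],[10,0],[10,2],[10,7],[11,0],[18,3],[20,0],[22,0],[28,0],[28,2],[28,7],[35,0],[35,7],[42,0],[42,2],[42,7],[50,6],[53,1],[58,0],[59,4],[63,0],[63,7]]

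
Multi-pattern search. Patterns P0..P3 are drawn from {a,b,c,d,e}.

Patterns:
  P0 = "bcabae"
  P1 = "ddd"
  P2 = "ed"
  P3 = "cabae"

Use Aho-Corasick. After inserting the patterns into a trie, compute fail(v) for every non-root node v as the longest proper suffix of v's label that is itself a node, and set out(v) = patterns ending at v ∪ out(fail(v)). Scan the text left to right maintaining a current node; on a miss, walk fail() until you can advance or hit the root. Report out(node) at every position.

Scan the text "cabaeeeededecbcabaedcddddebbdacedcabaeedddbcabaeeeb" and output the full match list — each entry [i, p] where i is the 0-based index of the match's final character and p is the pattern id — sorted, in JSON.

Construct AC machine:
Trie (insert patterns):
  n0 'ε': b→1 c→12 d→7 e→10
  n1 'b': c→2
  n2 'bc': a→3
  n3 'bca': b→4
  n4 'bcab': a→5
  n5 'bcaba': e→6
  n6 'bcabae': ·  ←P0
  n7 'd': d→8
  n8 'dd': d→9
  n9 'ddd': ·  ←P1
  n10 'e': d→11
  n11 'ed': ·  ←P2
  n12 'c': a→13
  n13 'ca': b→14
  n14 'cab': a→15
  n15 'caba': e→16
  n16 'cabae': ·  ←P3

BFS fail/out derivation:
  n1('b'): parent n0 fail=0; on 'b' 0 → fail=0;  out ∅∪∅=∅
  n7('d'): parent n0 fail=0; on 'd' 0 → fail=0;  out ∅∪∅=∅
  n10('e'): parent n0 fail=0; on 'e' 0 → fail=0;  out ∅∪∅=∅
  n12('c'): parent n0 fail=0; on 'c' 0 → fail=0;  out ∅∪∅=∅
  n2('bc'): parent n1 fail=0; on 'c' 0 → fail=12;  out ∅∪∅=∅
  n8('dd'): parent n7 fail=0; on 'd' 0 → fail=7;  out ∅∪∅=∅
  n11('ed'): parent n10 fail=0; on 'd' 0 → fail=7;  out {2}∪∅={2}
  n13('ca'): parent n12 fail=0; on 'a' 0 → fail=0;  out ∅∪∅=∅
  n3('bca'): parent n2 fail=12; on 'a' 12 → fail=13;  out ∅∪∅=∅
  n9('ddd'): parent n8 fail=7; on 'd' 7 → fail=8;  out {1}∪∅={1}
  n14('cab'): parent n13 fail=0; on 'b' 0 → fail=1;  out ∅∪∅=∅
  n4('bcab'): parent n3 fail=13; on 'b' 13 → fail=14;  out ∅∪∅=∅
  n15('caba'): parent n14 fail=1; on 'a' 1→0 → fail=0;  out ∅∪∅=∅
  n5('bcaba'): parent n4 fail=14; on 'a' 14 → fail=15;  out ∅∪∅=∅
  n16('cabae'): parent n15 fail=0; on 'e' 0 → fail=10;  out {3}∪∅={3}
  n6('bcabae'): parent n5 fail=15; on 'e' 15 → fail=16;  out {0}∪{3}={0,3}

Scan:
[0] read 'c'  n0⇒n12
[1] read 'a'  n12⇒n13
[2] read 'b'  n13⇒n14
[3] read 'a'  n14⇒n15
[4] read 'e'  n15⇒n16  emit P3@[0:4]
[5] read 'e'  n16⇒n10 ·f
[6] read 'e'  n10⇒n10 ·f
[7] read 'e'  n10⇒n10 ·f
[8] read 'd'  n10⇒n11  emit P2@[7:8]
[9] read 'e'  n11⇒n10 ·f
[10] read 'd'  n10⇒n11  emit P2@[9:10]
[11] read 'e'  n11⇒n10 ·f
[12] read 'c'  n10⇒n12 ·f
[13] read 'b'  n12⇒n1 ·f
[14] read 'c'  n1⇒n2
[15] read 'a'  n2⇒n3
[16] read 'b'  n3⇒n4
[17] read 'a'  n4⇒n5
[18] read 'e'  n5⇒n6  emit P0@[13:18],P3@[14:18]
[19] read 'd'  n6⇒n11 ·f  emit P2@[18:19]
[20] read 'c'  n11⇒n12 ·f
[21] read 'd'  n12⇒n7 ·f
[22] read 'd'  n7⇒n8
[23] read 'd'  n8⇒n9  emit P1@[21:23]
[24] read 'd'  n9⇒n9 ·f  emit P1@[22:24]
[25] read 'e'  n9⇒n10 ·f
[26] read 'b'  n10⇒n1 ·f
[27] read 'b'  n1⇒n1 ·f
[28] read 'd'  n1⇒n7 ·f
[29] read 'a'  n7⇒n0 ·f
[30] read 'c'  n0⇒n12
[31] read 'e'  n12⇒n10 ·f
[32] read 'd'  n10⇒n11  emit P2@[31:32]
[33] read 'c'  n11⇒n12 ·f
[34] read 'a'  n12⇒n13
[35] read 'b'  n13⇒n14
[36] read 'a'  n14⇒n15
[37] read 'e'  n15⇒n16  emit P3@[33:37]
[38] read 'e'  n16⇒n10 ·f
[39] read 'd'  n10⇒n11  emit P2@[38:39]
[40] read 'd'  n11⇒n8 ·f
[41] read 'd'  n8⇒n9  emit P1@[39:41]
[42] read 'b'  n9⇒n1 ·f
[43] read 'c'  n1⇒n2
[44] read 'a'  n2⇒n3
[45] read 'b'  n3⇒n4
[46] read 'a'  n4⇒n5
[47] read 'e'  n5⇒n6  emit P0@[42:47],P3@[43:47]
[48] read 'e'  n6⇒n10 ·f
[49] read 'e'  n10⇒n10 ·f
[50] read 'b'  n10⇒n1 ·f

Result: [[4,3],[8,2],[10,2],[18,0],[18,3],[19,2],[23,1],[24,1],[32,2],[37,3],[39,2],[41,1],[47,0],[47,3]]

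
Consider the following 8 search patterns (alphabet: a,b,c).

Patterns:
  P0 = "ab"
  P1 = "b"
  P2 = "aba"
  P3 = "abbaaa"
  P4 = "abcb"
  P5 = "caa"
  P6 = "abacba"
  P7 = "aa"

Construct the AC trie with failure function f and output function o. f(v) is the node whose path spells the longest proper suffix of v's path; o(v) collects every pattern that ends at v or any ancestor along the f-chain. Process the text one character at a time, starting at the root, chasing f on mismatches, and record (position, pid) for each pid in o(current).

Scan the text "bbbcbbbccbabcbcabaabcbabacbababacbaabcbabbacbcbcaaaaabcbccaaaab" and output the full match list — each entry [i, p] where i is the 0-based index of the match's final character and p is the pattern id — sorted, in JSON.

Build:
Trie (insert patterns):
  0='ε' goto a→1 b→3 c→11
  1='a' goto a→17 b→2
  2='ab' goto a→4 b→5 c→9  ←P0
  3='b' goto ·  ←P1
  4='aba' goto c→14  ←P2
  5='abb' goto a→6
  6='abba' goto a→7
  7='abbaa' goto a→8
  8='abbaaa' goto ·  ←P3
  9='abc' goto b→10
  10='abcb' goto ·  ←P4
  11='c' goto a→12
  12='ca' goto a→13
  13='caa' goto ·  ←P5
  14='abac' goto b→15
  15='abacb' goto a→16
  16='abacba' goto ·  ←P6
  17='aa' goto ·  ←P7

Failure links (BFS by depth):
  n1('a'): parent n0 fail=0; on 'a' 0 → fail=0;  out ∅∪∅=∅
  n3('b'): parent n0 fail=0; on 'b' 0 → fail=0;  out {1}∪∅={1}
  n11('c'): parent n0 fail=0; on 'c' 0 → fail=0;  out ∅∪∅=∅
  n2('ab'): parent n1 fail=0; on 'b' 0 → fail=3;  out {0}∪{1}={0,1}
  n12('ca'): parent n11 fail=0; on 'a' 0 → fail=1;  out ∅∪∅=∅
  n17('aa'): parent n1 fail=0; on 'a' 0 → fail=1;  out {7}∪∅={7}
  n4('aba'): parent n2 fail=3; on 'a' 3→0 → fail=1;  out {2}∪∅={2}
  n5('abb'): parent n2 fail=3; on 'b' 3→0 → fail=3;  out ∅∪{1}={1}
  n9('abc'): parent n2 fail=3; on 'c' 3→0 → fail=11;  out ∅∪∅=∅
  n13('caa'): parent n12 fail=1; on 'a' 1 → fail=17;  out {5}∪{7}={5,7}
  n6('abba'): parent n5 fail=3; on 'a' 3→0 → fail=1;  out ∅∪∅=∅
  n10('abcb'): parent n9 fail=11; on 'b' 11→0 → fail=3;  out {4}∪{1}={1,4}
  n14('abac'): parent n4 fail=1; on 'c' 1→0 → fail=11;  out ∅∪∅=∅
  n7('abbaa'): parent n6 fail=1; on 'a' 1 → fail=17;  out ∅∪{7}={7}
  n15('abacb'): parent n14 fail=11; on 'b' 11→0 → fail=3;  out ∅∪{1}={1}
  n8('abbaaa'): parent n7 fail=17; on 'a' 17→1 → fail=17;  out {3}∪{7}={3,7}
  n16('abacba'): parent n15 fail=3; on 'a' 3→0 → fail=1;  out {6}∪∅={6}

Scan:
pos 0 'b': at 3  → match P1@[0:0]
pos 1 'b': at 3 ·f  → match P1@[1:1]
pos 2 'b': at 3 ·f  → match P1@[2:2]
pos 3 'c': at 11 ·f
pos 4 'b': at 3 ·f  → match P1@[4:4]
pos 5 'b': at 3 ·f  → match P1@[5:5]
pos 6 'b': at 3 ·f  → match P1@[6:6]
pos 7 'c': at 11 ·f
pos 8 'c': at 11 ·f
pos 9 'b': at 3 ·f  → match P1@[9:9]
pos 10 'a': at 1 ·f
pos 11 'b': at 2  → match P0@[10:11],P1@[11:11]
pos 12 'c': at 9
pos 13 'b': at 10  → match P1@[13:13],P4@[10:13]
pos 14 'c': at 11 ·f
pos 15 'a': at 12
pos 16 'b': at 2 ·f  → match P0@[15:16],P1@[16:16]
pos 17 'a': at 4  → match P2@[15:17]
pos 18 'a': at 17 ·f  → match P7@[17:18]
pos 19 'b': at 2 ·f  → match P0@[18:19],P1@[19:19]
pos 20 'c': at 9
pos 21 'b': at 10  → match P1@[21:21],P4@[18:21]
pos 22 'a': at 1 ·f
pos 23 'b': at 2  → match P0@[22:23],P1@[23:23]
pos 24 'a': at 4  → match P2@[22:24]
pos 25 'c': at 14
pos 26 'b': at 15  → match P1@[26:26]
pos 27 'a': at 16  → match P6@[22:27]
pos 28 'b': at 2 ·f  → match P0@[27:28],P1@[28:28]
pos 29 'a': at 4  → match P2@[27:29]
pos 30 'b': at 2 ·f  → match P0@[29:30],P1@[30:30]
pos 31 'a': at 4  → match P2@[29:31]
pos 32 'c': at 14
pos 33 'b': at 15  → match P1@[33:33]
pos 34 'a': at 16  → match P6@[29:34]
pos 35 'a': at 17 ·f  → match P7@[34:35]
pos 36 'b': at 2 ·f  → match P0@[35:36],P1@[36:36]
pos 37 'c': at 9
pos 38 'b': at 10  → match P1@[38:38],P4@[35:38]
pos 39 'a': at 1 ·f
pos 40 'b': at 2  → match P0@[39:40],P1@[40:40]
pos 41 'b': at 5  → match P1@[41:41]
pos 42 'a': at 6
pos 43 'c': at 11 ·f
pos 44 'b': at 3 ·f  → match P1@[44:44]
pos 45 'c': at 11 ·f
pos 46 'b': at 3 ·f  → match P1@[46:46]
pos 47 'c': at 11 ·f
pos 48 'a': at 12
pos 49 'a': at 13  → match P5@[47:49],P7@[48:49]
pos 50 'a': at 17 ·f  → match P7@[49:50]
pos 51 'a': at 17 ·f  → match P7@[50:51]
pos 52 'a': at 17 ·f  → match P7@[51:52]
pos 53 'b': at 2 ·f  → match P0@[52:53],P1@[53:53]
pos 54 'c': at 9
pos 55 'b': at 10  → match P1@[55:55],P4@[52:55]
pos 56 'c': at 11 ·f
pos 57 'c': at 11 ·f
pos 58 'a': at 12
pos 59 'a': at 13  → match P5@[57:59],P7@[58:59]
pos 60 'a': at 17 ·f  → match P7@[59:60]
pos 61 'a': at 17 ·f  → match P7@[60:61]
pos 62 'b': at 2 ·f  → match P0@[61:62],P1@[62:62]

Matches: [[0,1],[1,1],[2,1],[4,1],[5,1],[6,1],[9,1],[11,0],[11,1],[13,1],[13,4],[16,0],[16,1],[17,2],[18,7],[19,0],[19,1],[21,1],[21,4],[23,0],[23,1],[24,2],[26,1],[27,6],[28,0],[28,1],[29,2],[30,0],[30,1],[31,2],[33,1],[34,6],[35,7],[36,0],[36,1],[38,1],[38,4],[40,0],[40,1],[41,1],[44,1],[46,1],[49,5],[49,7],[50,7],[51,7],[52,7],[53,0],[53,1],[55,1],[55,4],[59,5],[59,7],[60,7],[61,7],[62,0],[62,1]]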